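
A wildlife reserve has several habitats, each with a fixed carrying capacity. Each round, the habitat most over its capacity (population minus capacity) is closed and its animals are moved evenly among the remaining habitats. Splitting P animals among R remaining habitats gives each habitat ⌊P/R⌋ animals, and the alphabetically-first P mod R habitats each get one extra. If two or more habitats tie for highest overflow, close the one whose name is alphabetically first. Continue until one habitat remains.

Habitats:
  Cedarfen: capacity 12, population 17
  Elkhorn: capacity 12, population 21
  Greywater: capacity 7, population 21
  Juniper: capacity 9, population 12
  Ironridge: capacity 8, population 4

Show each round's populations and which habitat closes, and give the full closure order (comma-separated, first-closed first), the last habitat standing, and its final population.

Closure order: Greywater, Elkhorn, Cedarfen, Juniper
Last habitat: Ironridge with 75 animals

Round 1: Cedarfen=17 Elkhorn=21 Greywater=21 Ironridge=4 Juniper=12 → close Greywater (overflow 14)
  21÷4 = 5 each, +1 to first 1
Round 2: Cedarfen=23 Elkhorn=26 Ironridge=9 Juniper=17 → close Elkhorn (overflow 14)
  26÷3 = 8 each, +1 to first 2
Round 3: Cedarfen=32 Ironridge=18 Juniper=25 → close Cedarfen (overflow 20)
  32÷2 = 16 each, +1 to first 0
Round 4: Ironridge=34 Juniper=41 → close Juniper (overflow 32)
  41÷1 = 41 each, +1 to first 0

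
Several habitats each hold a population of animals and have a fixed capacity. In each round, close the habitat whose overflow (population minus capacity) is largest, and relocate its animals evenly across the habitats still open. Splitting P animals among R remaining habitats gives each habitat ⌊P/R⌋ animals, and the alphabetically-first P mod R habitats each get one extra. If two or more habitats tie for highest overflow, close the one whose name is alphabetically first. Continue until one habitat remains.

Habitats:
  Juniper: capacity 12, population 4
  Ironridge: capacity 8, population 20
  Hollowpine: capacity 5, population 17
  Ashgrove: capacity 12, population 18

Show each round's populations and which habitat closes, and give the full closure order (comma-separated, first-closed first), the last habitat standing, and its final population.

Closure order: Hollowpine, Ironridge, Ashgrove
Last habitat: Juniper with 59 animals

Round 1: Ashgrove=18 Hollowpine=17 Ironridge=20 Juniper=4 → close Hollowpine (overflow 12)
  17÷3 = 5 each, +1 to first 2
Round 2: Ashgrove=24 Ironridge=26 Juniper=9 → close Ironridge (overflow 18)
  26÷2 = 13 each, +1 to first 0
Round 3: Ashgrove=37 Juniper=22 → close Ashgrove (overflow 25)
  37÷1 = 37 each, +1 to first 0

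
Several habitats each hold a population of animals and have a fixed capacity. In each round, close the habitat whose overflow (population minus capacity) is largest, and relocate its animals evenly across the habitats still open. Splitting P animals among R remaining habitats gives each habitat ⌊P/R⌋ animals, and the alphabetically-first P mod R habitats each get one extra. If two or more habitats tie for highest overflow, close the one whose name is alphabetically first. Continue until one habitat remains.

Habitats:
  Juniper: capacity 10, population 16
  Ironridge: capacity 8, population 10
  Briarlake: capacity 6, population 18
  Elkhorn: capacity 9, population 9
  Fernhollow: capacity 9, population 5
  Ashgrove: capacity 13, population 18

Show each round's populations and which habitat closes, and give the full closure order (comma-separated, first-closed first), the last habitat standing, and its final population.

Closure order: Briarlake, Ashgrove, Juniper, Elkhorn, Ironridge
Last habitat: Fernhollow with 76 animals

Round 1: Ashgrove=18 Briarlake=18 Elkhorn=9 Fernhollow=5 Ironridge=10 Juniper=16 → close Briarlake (overflow 12)
  18÷5 = 3 each, +1 to first 3
Round 2: Ashgrove=22 Elkhorn=13 Fernhollow=9 Ironridge=13 Juniper=19 → close Ashgrove (overflow 9)
  22÷4 = 5 each, +1 to first 2
Round 3: Elkhorn=19 Fernhollow=15 Ironridge=18 Juniper=24 → close Juniper (overflow 14)
  24÷3 = 8 each, +1 to first 0
Round 4: Elkhorn=27 Fernhollow=23 Ironridge=26 → close Elkhorn (overflow 18)
  27÷2 = 13 each, +1 to first 1
Round 5: Fernhollow=37 Ironridge=39 → close Ironridge (overflow 31)
  39÷1 = 39 each, +1 to first 0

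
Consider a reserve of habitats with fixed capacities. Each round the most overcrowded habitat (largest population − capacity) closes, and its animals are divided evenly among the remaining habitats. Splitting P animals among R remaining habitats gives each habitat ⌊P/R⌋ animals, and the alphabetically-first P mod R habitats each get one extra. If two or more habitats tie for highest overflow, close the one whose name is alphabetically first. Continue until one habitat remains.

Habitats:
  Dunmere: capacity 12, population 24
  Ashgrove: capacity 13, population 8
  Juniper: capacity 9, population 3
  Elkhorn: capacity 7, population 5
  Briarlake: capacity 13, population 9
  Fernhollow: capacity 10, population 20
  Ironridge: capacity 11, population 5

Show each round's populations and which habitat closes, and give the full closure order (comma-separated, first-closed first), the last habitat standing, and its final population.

Round 1: Ashgrove=8 Briarlake=9 Dunmere=24 Elkhorn=5 Fernhollow=20 Ironridge=5 Juniper=3 → close Dunmere (overflow 12)
  24÷6 = 4 each, +1 to first 0
Round 2: Ashgrove=12 Briarlake=13 Elkhorn=9 Fernhollow=24 Ironridge=9 Juniper=7 → close Fernhollow (overflow 14)
  24÷5 = 4 each, +1 to first 4
Round 3: Ashgrove=17 Briarlake=18 Elkhorn=14 Ironridge=14 Juniper=11 → close Elkhorn (overflow 7)
  14÷4 = 3 each, +1 to first 2
Round 4: Ashgrove=21 Briarlake=22 Ironridge=17 Juniper=14 → close Briarlake (overflow 9)
  22÷3 = 7 each, +1 to first 1
Round 5: Ashgrove=29 Ironridge=24 Juniper=21 → close Ashgrove (overflow 16)
  29÷2 = 14 each, +1 to first 1
Round 6: Ironridge=39 Juniper=35 → close Ironridge (overflow 28)
  39÷1 = 39 each, +1 to first 0

Closure order: Dunmere, Fernhollow, Elkhorn, Briarlake, Ashgrove, Ironridge
Last habitat: Juniper with 74 animals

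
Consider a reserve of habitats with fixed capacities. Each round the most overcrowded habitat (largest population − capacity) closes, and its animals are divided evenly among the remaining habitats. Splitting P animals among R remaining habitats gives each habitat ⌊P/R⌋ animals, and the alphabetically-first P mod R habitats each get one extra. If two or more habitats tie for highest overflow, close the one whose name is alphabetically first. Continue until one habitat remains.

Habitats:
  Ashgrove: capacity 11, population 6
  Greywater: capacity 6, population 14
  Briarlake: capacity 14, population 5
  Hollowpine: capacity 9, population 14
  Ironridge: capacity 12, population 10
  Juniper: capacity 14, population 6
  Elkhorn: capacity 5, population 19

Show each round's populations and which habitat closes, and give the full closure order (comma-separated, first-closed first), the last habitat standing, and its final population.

Closure order: Elkhorn, Greywater, Hollowpine, Ironridge, Ashgrove, Briarlake
Last habitat: Juniper with 74 animals

Round 1: Ashgrove=6 Briarlake=5 Elkhorn=19 Greywater=14 Hollowpine=14 Ironridge=10 Juniper=6 → close Elkhorn (overflow 14)
  19÷6 = 3 each, +1 to first 1
Round 2: Ashgrove=10 Briarlake=8 Greywater=17 Hollowpine=17 Ironridge=13 Juniper=9 → close Greywater (overflow 11)
  17÷5 = 3 each, +1 to first 2
Round 3: Ashgrove=14 Briarlake=12 Hollowpine=20 Ironridge=16 Juniper=12 → close Hollowpine (overflow 11)
  20÷4 = 5 each, +1 to first 0
Round 4: Ashgrove=19 Briarlake=17 Ironridge=21 Juniper=17 → close Ironridge (overflow 9)
  21÷3 = 7 each, +1 to first 0
Round 5: Ashgrove=26 Briarlake=24 Juniper=24 → close Ashgrove (overflow 15)
  26÷2 = 13 each, +1 to first 0
Round 6: Briarlake=37 Juniper=37 → close Briarlake (overflow 23)
  37÷1 = 37 each, +1 to first 0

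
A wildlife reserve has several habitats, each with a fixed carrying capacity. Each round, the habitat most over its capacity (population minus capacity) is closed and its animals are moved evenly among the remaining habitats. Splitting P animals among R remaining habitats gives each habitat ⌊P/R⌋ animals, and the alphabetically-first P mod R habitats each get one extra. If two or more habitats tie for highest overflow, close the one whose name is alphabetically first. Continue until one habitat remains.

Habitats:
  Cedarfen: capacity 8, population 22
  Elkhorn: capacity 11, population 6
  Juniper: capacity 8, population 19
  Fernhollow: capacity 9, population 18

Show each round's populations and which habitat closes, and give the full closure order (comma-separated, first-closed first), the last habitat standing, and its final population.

Closure order: Cedarfen, Juniper, Fernhollow
Last habitat: Elkhorn with 65 animals

Round 1: Cedarfen=22 Elkhorn=6 Fernhollow=18 Juniper=19 → close Cedarfen (overflow 14)
  22÷3 = 7 each, +1 to first 1
Round 2: Elkhorn=14 Fernhollow=25 Juniper=26 → close Juniper (overflow 18)
  26÷2 = 13 each, +1 to first 0
Round 3: Elkhorn=27 Fernhollow=38 → close Fernhollow (overflow 29)
  38÷1 = 38 each, +1 to first 0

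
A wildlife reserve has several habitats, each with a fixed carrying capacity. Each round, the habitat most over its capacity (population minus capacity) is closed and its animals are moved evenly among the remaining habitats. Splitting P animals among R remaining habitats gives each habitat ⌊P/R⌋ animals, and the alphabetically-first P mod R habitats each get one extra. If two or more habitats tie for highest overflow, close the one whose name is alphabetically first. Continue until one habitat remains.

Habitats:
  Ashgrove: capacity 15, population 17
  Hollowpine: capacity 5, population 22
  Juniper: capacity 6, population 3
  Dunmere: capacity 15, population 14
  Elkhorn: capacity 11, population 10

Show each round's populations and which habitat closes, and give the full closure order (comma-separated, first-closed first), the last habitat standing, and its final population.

Round 1: Ashgrove=17 Dunmere=14 Elkhorn=10 Hollowpine=22 Juniper=3 → close Hollowpine (overflow 17)
  22÷4 = 5 each, +1 to first 2
Round 2: Ashgrove=23 Dunmere=20 Elkhorn=15 Juniper=8 → close Ashgrove (overflow 8)
  23÷3 = 7 each, +1 to first 2
Round 3: Dunmere=28 Elkhorn=23 Juniper=15 → close Dunmere (overflow 13)
  28÷2 = 14 each, +1 to first 0
Round 4: Elkhorn=37 Juniper=29 → close Elkhorn (overflow 26)
  37÷1 = 37 each, +1 to first 0

Closure order: Hollowpine, Ashgrove, Dunmere, Elkhorn
Last habitat: Juniper with 66 animals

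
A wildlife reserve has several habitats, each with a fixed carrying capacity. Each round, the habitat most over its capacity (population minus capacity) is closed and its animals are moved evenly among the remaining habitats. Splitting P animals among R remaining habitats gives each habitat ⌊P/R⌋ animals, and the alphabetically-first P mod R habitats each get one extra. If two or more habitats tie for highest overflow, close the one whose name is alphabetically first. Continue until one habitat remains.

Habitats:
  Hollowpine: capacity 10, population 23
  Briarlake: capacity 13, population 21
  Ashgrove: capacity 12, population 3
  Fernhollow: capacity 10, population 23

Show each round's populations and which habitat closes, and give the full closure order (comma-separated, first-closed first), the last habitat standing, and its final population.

Round 1: Ashgrove=3 Briarlake=21 Fernhollow=23 Hollowpine=23 → close Fernhollow (overflow 13)
  23÷3 = 7 each, +1 to first 2
Round 2: Ashgrove=11 Briarlake=29 Hollowpine=30 → close Hollowpine (overflow 20)
  30÷2 = 15 each, +1 to first 0
Round 3: Ashgrove=26 Briarlake=44 → close Briarlake (overflow 31)
  44÷1 = 44 each, +1 to first 0

Closure order: Fernhollow, Hollowpine, Briarlake
Last habitat: Ashgrove with 70 animals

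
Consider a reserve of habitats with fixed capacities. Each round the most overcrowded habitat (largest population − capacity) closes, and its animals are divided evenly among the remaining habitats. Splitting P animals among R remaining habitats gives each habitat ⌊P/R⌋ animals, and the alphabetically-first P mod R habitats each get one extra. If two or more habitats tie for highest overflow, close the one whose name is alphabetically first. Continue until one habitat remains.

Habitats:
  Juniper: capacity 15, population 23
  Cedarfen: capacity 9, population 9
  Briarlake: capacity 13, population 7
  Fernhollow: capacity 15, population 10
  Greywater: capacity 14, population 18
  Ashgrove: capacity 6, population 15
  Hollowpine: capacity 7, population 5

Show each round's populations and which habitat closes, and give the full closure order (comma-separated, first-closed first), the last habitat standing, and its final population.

Round 1: Ashgrove=15 Briarlake=7 Cedarfen=9 Fernhollow=10 Greywater=18 Hollowpine=5 Juniper=23 → close Ashgrove (overflow 9)
  15÷6 = 2 each, +1 to first 3
Round 2: Briarlake=10 Cedarfen=12 Fernhollow=13 Greywater=20 Hollowpine=7 Juniper=25 → close Juniper (overflow 10)
  25÷5 = 5 each, +1 to first 0
Round 3: Briarlake=15 Cedarfen=17 Fernhollow=18 Greywater=25 Hollowpine=12 → close Greywater (overflow 11)
  25÷4 = 6 each, +1 to first 1
Round 4: Briarlake=22 Cedarfen=23 Fernhollow=24 Hollowpine=18 → close Cedarfen (overflow 14)
  23÷3 = 7 each, +1 to first 2
Round 5: Briarlake=30 Fernhollow=32 Hollowpine=25 → close Hollowpine (overflow 18)
  25÷2 = 12 each, +1 to first 1
Round 6: Briarlake=43 Fernhollow=44 → close Briarlake (overflow 30)
  43÷1 = 43 each, +1 to first 0

Closure order: Ashgrove, Juniper, Greywater, Cedarfen, Hollowpine, Briarlake
Last habitat: Fernhollow with 87 animals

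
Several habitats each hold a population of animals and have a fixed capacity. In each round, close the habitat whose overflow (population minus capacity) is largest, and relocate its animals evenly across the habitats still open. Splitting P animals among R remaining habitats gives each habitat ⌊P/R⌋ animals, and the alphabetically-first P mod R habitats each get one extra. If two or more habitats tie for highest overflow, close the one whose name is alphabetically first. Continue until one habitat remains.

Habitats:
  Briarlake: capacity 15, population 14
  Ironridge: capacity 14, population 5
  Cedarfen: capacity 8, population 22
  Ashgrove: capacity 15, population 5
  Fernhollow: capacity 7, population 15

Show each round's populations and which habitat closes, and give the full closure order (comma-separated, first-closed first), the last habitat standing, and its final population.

Closure order: Cedarfen, Fernhollow, Briarlake, Ashgrove
Last habitat: Ironridge with 61 animals

Round 1: Ashgrove=5 Briarlake=14 Cedarfen=22 Fernhollow=15 Ironridge=5 → close Cedarfen (overflow 14)
  22÷4 = 5 each, +1 to first 2
Round 2: Ashgrove=11 Briarlake=20 Fernhollow=20 Ironridge=10 → close Fernhollow (overflow 13)
  20÷3 = 6 each, +1 to first 2
Round 3: Ashgrove=18 Briarlake=27 Ironridge=16 → close Briarlake (overflow 12)
  27÷2 = 13 each, +1 to first 1
Round 4: Ashgrove=32 Ironridge=29 → close Ashgrove (overflow 17)
  32÷1 = 32 each, +1 to first 0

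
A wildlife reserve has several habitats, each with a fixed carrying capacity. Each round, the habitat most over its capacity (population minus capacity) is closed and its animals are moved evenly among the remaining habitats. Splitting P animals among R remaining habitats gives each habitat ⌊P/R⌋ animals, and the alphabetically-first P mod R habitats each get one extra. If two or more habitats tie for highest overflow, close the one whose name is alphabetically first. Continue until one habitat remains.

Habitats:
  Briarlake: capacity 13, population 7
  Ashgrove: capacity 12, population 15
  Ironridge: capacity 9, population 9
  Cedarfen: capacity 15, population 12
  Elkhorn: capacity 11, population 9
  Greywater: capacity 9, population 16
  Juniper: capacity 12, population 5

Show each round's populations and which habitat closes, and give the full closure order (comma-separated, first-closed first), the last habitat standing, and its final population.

Round 1: Ashgrove=15 Briarlake=7 Cedarfen=12 Elkhorn=9 Greywater=16 Ironridge=9 Juniper=5 → close Greywater (overflow 7)
  16÷6 = 2 each, +1 to first 4
Round 2: Ashgrove=18 Briarlake=10 Cedarfen=15 Elkhorn=12 Ironridge=11 Juniper=7 → close Ashgrove (overflow 6)
  18÷5 = 3 each, +1 to first 3
Round 3: Briarlake=14 Cedarfen=19 Elkhorn=16 Ironridge=14 Juniper=10 → close Elkhorn (overflow 5)
  16÷4 = 4 each, +1 to first 0
Round 4: Briarlake=18 Cedarfen=23 Ironridge=18 Juniper=14 → close Ironridge (overflow 9)
  18÷3 = 6 each, +1 to first 0
Round 5: Briarlake=24 Cedarfen=29 Juniper=20 → close Cedarfen (overflow 14)
  29÷2 = 14 each, +1 to first 1
Round 6: Briarlake=39 Juniper=34 → close Briarlake (overflow 26)
  39÷1 = 39 each, +1 to first 0

Closure order: Greywater, Ashgrove, Elkhorn, Ironridge, Cedarfen, Briarlake
Last habitat: Juniper with 73 animals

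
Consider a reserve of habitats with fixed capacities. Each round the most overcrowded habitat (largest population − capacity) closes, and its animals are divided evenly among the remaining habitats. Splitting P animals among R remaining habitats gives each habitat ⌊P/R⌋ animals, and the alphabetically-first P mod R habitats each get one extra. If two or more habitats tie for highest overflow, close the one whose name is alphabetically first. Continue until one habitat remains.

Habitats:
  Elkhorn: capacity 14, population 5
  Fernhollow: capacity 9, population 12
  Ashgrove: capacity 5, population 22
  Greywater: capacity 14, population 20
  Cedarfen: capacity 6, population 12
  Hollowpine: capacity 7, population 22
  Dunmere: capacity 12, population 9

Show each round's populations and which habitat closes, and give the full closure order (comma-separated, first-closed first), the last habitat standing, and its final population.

Closure order: Ashgrove, Hollowpine, Cedarfen, Greywater, Fernhollow, Dunmere
Last habitat: Elkhorn with 102 animals

Round 1: Ashgrove=22 Cedarfen=12 Dunmere=9 Elkhorn=5 Fernhollow=12 Greywater=20 Hollowpine=22 → close Ashgrove (overflow 17)
  22÷6 = 3 each, +1 to first 4
Round 2: Cedarfen=16 Dunmere=13 Elkhorn=9 Fernhollow=16 Greywater=23 Hollowpine=25 → close Hollowpine (overflow 18)
  25÷5 = 5 each, +1 to first 0
Round 3: Cedarfen=21 Dunmere=18 Elkhorn=14 Fernhollow=21 Greywater=28 → close Cedarfen (overflow 15)
  21÷4 = 5 each, +1 to first 1
Round 4: Dunmere=24 Elkhorn=19 Fernhollow=26 Greywater=33 → close Greywater (overflow 19)
  33÷3 = 11 each, +1 to first 0
Round 5: Dunmere=35 Elkhorn=30 Fernhollow=37 → close Fernhollow (overflow 28)
  37÷2 = 18 each, +1 to first 1
Round 6: Dunmere=54 Elkhorn=48 → close Dunmere (overflow 42)
  54÷1 = 54 each, +1 to first 0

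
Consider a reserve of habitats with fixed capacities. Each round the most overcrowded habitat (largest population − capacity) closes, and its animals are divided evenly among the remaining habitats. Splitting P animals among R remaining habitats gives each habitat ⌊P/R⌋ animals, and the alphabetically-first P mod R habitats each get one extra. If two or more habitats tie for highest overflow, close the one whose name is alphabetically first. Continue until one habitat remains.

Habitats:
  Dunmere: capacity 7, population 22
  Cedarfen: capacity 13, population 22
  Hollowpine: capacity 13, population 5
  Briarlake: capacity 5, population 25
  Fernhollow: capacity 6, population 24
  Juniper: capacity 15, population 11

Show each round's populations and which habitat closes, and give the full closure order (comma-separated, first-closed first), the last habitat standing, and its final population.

Round 1: Briarlake=25 Cedarfen=22 Dunmere=22 Fernhollow=24 Hollowpine=5 Juniper=11 → close Briarlake (overflow 20)
  25÷5 = 5 each, +1 to first 0
Round 2: Cedarfen=27 Dunmere=27 Fernhollow=29 Hollowpine=10 Juniper=16 → close Fernhollow (overflow 23)
  29÷4 = 7 each, +1 to first 1
Round 3: Cedarfen=35 Dunmere=34 Hollowpine=17 Juniper=23 → close Dunmere (overflow 27)
  34÷3 = 11 each, +1 to first 1
Round 4: Cedarfen=47 Hollowpine=28 Juniper=34 → close Cedarfen (overflow 34)
  47÷2 = 23 each, +1 to first 1
Round 5: Hollowpine=52 Juniper=57 → close Juniper (overflow 42)
  57÷1 = 57 each, +1 to first 0

Closure order: Briarlake, Fernhollow, Dunmere, Cedarfen, Juniper
Last habitat: Hollowpine with 109 animals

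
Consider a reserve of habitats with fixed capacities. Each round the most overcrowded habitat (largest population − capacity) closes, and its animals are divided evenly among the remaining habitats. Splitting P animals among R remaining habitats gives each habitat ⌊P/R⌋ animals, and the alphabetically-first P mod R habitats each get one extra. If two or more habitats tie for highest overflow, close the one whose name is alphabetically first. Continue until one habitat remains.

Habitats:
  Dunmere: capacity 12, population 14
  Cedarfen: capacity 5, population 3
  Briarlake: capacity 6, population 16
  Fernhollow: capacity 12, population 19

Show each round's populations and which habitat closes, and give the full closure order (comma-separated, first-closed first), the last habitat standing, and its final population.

Closure order: Briarlake, Fernhollow, Dunmere
Last habitat: Cedarfen with 52 animals

Round 1: Briarlake=16 Cedarfen=3 Dunmere=14 Fernhollow=19 → close Briarlake (overflow 10)
  16÷3 = 5 each, +1 to first 1
Round 2: Cedarfen=9 Dunmere=19 Fernhollow=24 → close Fernhollow (overflow 12)
  24÷2 = 12 each, +1 to first 0
Round 3: Cedarfen=21 Dunmere=31 → close Dunmere (overflow 19)
  31÷1 = 31 each, +1 to first 0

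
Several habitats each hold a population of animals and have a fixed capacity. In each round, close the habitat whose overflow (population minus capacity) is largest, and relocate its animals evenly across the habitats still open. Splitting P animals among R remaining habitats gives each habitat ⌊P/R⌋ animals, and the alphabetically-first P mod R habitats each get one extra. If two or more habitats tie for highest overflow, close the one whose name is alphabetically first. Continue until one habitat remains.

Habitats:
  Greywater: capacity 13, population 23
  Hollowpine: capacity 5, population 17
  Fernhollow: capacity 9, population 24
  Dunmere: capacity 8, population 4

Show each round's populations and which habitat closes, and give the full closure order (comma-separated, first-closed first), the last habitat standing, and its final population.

Round 1: Dunmere=4 Fernhollow=24 Greywater=23 Hollowpine=17 → close Fernhollow (overflow 15)
  24÷3 = 8 each, +1 to first 0
Round 2: Dunmere=12 Greywater=31 Hollowpine=25 → close Hollowpine (overflow 20)
  25÷2 = 12 each, +1 to first 1
Round 3: Dunmere=25 Greywater=43 → close Greywater (overflow 30)
  43÷1 = 43 each, +1 to first 0

Closure order: Fernhollow, Hollowpine, Greywater
Last habitat: Dunmere with 68 animals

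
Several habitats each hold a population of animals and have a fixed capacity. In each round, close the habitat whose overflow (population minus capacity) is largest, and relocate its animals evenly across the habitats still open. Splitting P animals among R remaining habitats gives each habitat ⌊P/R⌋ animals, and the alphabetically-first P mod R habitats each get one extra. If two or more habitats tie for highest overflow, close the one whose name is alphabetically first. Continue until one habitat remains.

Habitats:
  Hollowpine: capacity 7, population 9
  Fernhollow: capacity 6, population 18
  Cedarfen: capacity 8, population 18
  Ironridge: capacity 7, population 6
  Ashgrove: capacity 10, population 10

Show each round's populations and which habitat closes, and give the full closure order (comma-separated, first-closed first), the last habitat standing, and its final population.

Round 1: Ashgrove=10 Cedarfen=18 Fernhollow=18 Hollowpine=9 Ironridge=6 → close Fernhollow (overflow 12)
  18÷4 = 4 each, +1 to first 2
Round 2: Ashgrove=15 Cedarfen=23 Hollowpine=13 Ironridge=10 → close Cedarfen (overflow 15)
  23÷3 = 7 each, +1 to first 2
Round 3: Ashgrove=23 Hollowpine=21 Ironridge=17 → close Hollowpine (overflow 14)
  21÷2 = 10 each, +1 to first 1
Round 4: Ashgrove=34 Ironridge=27 → close Ashgrove (overflow 24)
  34÷1 = 34 each, +1 to first 0

Closure order: Fernhollow, Cedarfen, Hollowpine, Ashgrove
Last habitat: Ironridge with 61 animals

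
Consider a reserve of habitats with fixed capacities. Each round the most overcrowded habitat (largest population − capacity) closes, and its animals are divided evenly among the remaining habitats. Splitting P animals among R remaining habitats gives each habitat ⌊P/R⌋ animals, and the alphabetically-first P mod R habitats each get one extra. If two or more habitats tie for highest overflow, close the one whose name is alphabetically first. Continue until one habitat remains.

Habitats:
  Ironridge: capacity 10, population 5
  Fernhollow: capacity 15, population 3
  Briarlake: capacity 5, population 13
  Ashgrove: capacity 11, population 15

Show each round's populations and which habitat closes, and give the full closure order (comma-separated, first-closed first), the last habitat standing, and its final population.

Round 1: Ashgrove=15 Briarlake=13 Fernhollow=3 Ironridge=5 → close Briarlake (overflow 8)
  13÷3 = 4 each, +1 to first 1
Round 2: Ashgrove=20 Fernhollow=7 Ironridge=9 → close Ashgrove (overflow 9)
  20÷2 = 10 each, +1 to first 0
Round 3: Fernhollow=17 Ironridge=19 → close Ironridge (overflow 9)
  19÷1 = 19 each, +1 to first 0

Closure order: Briarlake, Ashgrove, Ironridge
Last habitat: Fernhollow with 36 animals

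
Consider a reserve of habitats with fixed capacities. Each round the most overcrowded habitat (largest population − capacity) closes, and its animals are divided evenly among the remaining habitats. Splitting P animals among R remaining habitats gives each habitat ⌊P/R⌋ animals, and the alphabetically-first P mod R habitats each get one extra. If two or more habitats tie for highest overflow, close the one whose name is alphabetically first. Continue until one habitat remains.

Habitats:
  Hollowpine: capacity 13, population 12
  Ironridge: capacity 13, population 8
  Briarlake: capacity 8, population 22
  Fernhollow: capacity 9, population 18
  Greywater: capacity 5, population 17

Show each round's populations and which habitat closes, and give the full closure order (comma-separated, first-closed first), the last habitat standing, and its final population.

Round 1: Briarlake=22 Fernhollow=18 Greywater=17 Hollowpine=12 Ironridge=8 → close Briarlake (overflow 14)
  22÷4 = 5 each, +1 to first 2
Round 2: Fernhollow=24 Greywater=23 Hollowpine=17 Ironridge=13 → close Greywater (overflow 18)
  23÷3 = 7 each, +1 to first 2
Round 3: Fernhollow=32 Hollowpine=25 Ironridge=20 → close Fernhollow (overflow 23)
  32÷2 = 16 each, +1 to first 0
Round 4: Hollowpine=41 Ironridge=36 → close Hollowpine (overflow 28)
  41÷1 = 41 each, +1 to first 0

Closure order: Briarlake, Greywater, Fernhollow, Hollowpine
Last habitat: Ironridge with 77 animals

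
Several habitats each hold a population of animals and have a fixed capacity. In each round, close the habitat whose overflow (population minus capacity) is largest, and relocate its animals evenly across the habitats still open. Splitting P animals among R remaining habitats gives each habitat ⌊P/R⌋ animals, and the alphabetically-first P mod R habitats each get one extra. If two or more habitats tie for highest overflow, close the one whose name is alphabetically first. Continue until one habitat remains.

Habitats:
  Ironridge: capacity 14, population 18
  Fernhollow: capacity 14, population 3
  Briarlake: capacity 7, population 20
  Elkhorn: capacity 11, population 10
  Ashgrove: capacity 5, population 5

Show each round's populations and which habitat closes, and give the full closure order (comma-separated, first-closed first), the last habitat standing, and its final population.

Closure order: Briarlake, Ironridge, Ashgrove, Elkhorn
Last habitat: Fernhollow with 56 animals

Round 1: Ashgrove=5 Briarlake=20 Elkhorn=10 Fernhollow=3 Ironridge=18 → close Briarlake (overflow 13)
  20÷4 = 5 each, +1 to first 0
Round 2: Ashgrove=10 Elkhorn=15 Fernhollow=8 Ironridge=23 → close Ironridge (overflow 9)
  23÷3 = 7 each, +1 to first 2
Round 3: Ashgrove=18 Elkhorn=23 Fernhollow=15 → close Ashgrove (overflow 13)
  18÷2 = 9 each, +1 to first 0
Round 4: Elkhorn=32 Fernhollow=24 → close Elkhorn (overflow 21)
  32÷1 = 32 each, +1 to first 0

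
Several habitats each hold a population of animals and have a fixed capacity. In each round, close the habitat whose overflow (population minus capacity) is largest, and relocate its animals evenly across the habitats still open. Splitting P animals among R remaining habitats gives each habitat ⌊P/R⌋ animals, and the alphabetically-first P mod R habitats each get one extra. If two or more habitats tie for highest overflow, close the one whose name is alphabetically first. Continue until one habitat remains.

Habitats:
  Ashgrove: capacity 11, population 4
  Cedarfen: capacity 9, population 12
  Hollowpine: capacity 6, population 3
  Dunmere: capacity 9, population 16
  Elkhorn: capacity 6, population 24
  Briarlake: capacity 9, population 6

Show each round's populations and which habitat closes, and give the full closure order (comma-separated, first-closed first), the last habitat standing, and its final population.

Closure order: Elkhorn, Dunmere, Cedarfen, Briarlake, Ashgrove
Last habitat: Hollowpine with 65 animals

Round 1: Ashgrove=4 Briarlake=6 Cedarfen=12 Dunmere=16 Elkhorn=24 Hollowpine=3 → close Elkhorn (overflow 18)
  24÷5 = 4 each, +1 to first 4
Round 2: Ashgrove=9 Briarlake=11 Cedarfen=17 Dunmere=21 Hollowpine=7 → close Dunmere (overflow 12)
  21÷4 = 5 each, +1 to first 1
Round 3: Ashgrove=15 Briarlake=16 Cedarfen=22 Hollowpine=12 → close Cedarfen (overflow 13)
  22÷3 = 7 each, +1 to first 1
Round 4: Ashgrove=23 Briarlake=23 Hollowpine=19 → close Briarlake (overflow 14)
  23÷2 = 11 each, +1 to first 1
Round 5: Ashgrove=35 Hollowpine=30 → close Ashgrove (overflow 24)
  35÷1 = 35 each, +1 to first 0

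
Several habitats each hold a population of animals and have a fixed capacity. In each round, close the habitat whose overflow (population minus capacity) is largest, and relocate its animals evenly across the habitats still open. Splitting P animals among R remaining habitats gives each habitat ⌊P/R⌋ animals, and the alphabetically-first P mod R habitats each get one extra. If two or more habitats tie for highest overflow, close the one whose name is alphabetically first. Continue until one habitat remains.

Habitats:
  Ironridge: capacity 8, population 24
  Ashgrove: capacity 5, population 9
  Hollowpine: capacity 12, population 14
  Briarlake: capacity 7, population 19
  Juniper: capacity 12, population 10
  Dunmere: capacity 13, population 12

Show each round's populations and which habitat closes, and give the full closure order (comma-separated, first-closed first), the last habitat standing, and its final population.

Closure order: Ironridge, Briarlake, Ashgrove, Hollowpine, Dunmere
Last habitat: Juniper with 88 animals

Round 1: Ashgrove=9 Briarlake=19 Dunmere=12 Hollowpine=14 Ironridge=24 Juniper=10 → close Ironridge (overflow 16)
  24÷5 = 4 each, +1 to first 4
Round 2: Ashgrove=14 Briarlake=24 Dunmere=17 Hollowpine=19 Juniper=14 → close Briarlake (overflow 17)
  24÷4 = 6 each, +1 to first 0
Round 3: Ashgrove=20 Dunmere=23 Hollowpine=25 Juniper=20 → close Ashgrove (overflow 15)
  20÷3 = 6 each, +1 to first 2
Round 4: Dunmere=30 Hollowpine=32 Juniper=26 → close Hollowpine (overflow 20)
  32÷2 = 16 each, +1 to first 0
Round 5: Dunmere=46 Juniper=42 → close Dunmere (overflow 33)
  46÷1 = 46 each, +1 to first 0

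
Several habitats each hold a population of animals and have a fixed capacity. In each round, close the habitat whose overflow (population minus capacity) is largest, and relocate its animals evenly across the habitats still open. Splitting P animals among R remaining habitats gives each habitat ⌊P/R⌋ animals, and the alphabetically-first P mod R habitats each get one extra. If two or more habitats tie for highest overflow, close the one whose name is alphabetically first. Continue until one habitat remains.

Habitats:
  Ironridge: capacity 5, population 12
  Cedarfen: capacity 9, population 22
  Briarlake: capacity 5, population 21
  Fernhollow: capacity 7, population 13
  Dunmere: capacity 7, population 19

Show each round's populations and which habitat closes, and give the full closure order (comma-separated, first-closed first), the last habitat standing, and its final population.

Closure order: Briarlake, Cedarfen, Dunmere, Ironridge
Last habitat: Fernhollow with 87 animals

Round 1: Briarlake=21 Cedarfen=22 Dunmere=19 Fernhollow=13 Ironridge=12 → close Briarlake (overflow 16)
  21÷4 = 5 each, +1 to first 1
Round 2: Cedarfen=28 Dunmere=24 Fernhollow=18 Ironridge=17 → close Cedarfen (overflow 19)
  28÷3 = 9 each, +1 to first 1
Round 3: Dunmere=34 Fernhollow=27 Ironridge=26 → close Dunmere (overflow 27)
  34÷2 = 17 each, +1 to first 0
Round 4: Fernhollow=44 Ironridge=43 → close Ironridge (overflow 38)
  43÷1 = 43 each, +1 to first 0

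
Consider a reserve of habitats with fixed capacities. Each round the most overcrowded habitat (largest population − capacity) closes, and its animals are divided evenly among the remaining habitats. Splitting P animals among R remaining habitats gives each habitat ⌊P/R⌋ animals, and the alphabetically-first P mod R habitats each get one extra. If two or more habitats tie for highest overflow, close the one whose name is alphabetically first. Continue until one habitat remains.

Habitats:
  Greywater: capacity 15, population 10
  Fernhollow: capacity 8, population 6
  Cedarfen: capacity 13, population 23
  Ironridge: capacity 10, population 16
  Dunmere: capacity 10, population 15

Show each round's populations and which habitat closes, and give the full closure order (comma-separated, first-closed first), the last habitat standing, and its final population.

Closure order: Cedarfen, Dunmere, Ironridge, Fernhollow
Last habitat: Greywater with 70 animals

Round 1: Cedarfen=23 Dunmere=15 Fernhollow=6 Greywater=10 Ironridge=16 → close Cedarfen (overflow 10)
  23÷4 = 5 each, +1 to first 3
Round 2: Dunmere=21 Fernhollow=12 Greywater=16 Ironridge=21 → close Dunmere (overflow 11)
  21÷3 = 7 each, +1 to first 0
Round 3: Fernhollow=19 Greywater=23 Ironridge=28 → close Ironridge (overflow 18)
  28÷2 = 14 each, +1 to first 0
Round 4: Fernhollow=33 Greywater=37 → close Fernhollow (overflow 25)
  33÷1 = 33 each, +1 to first 0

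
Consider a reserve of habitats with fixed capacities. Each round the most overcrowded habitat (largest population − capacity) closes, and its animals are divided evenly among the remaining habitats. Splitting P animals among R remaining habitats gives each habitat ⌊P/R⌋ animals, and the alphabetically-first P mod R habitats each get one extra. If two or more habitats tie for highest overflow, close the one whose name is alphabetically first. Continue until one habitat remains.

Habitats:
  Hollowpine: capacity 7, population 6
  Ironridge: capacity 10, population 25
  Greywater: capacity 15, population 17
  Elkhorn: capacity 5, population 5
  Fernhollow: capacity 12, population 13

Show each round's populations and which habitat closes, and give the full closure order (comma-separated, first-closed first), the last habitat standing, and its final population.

Round 1: Elkhorn=5 Fernhollow=13 Greywater=17 Hollowpine=6 Ironridge=25 → close Ironridge (overflow 15)
  25÷4 = 6 each, +1 to first 1
Round 2: Elkhorn=12 Fernhollow=19 Greywater=23 Hollowpine=12 → close Greywater (overflow 8)
  23÷3 = 7 each, +1 to first 2
Round 3: Elkhorn=20 Fernhollow=27 Hollowpine=19 → close Elkhorn (overflow 15)
  20÷2 = 10 each, +1 to first 0
Round 4: Fernhollow=37 Hollowpine=29 → close Fernhollow (overflow 25)
  37÷1 = 37 each, +1 to first 0

Closure order: Ironridge, Greywater, Elkhorn, Fernhollow
Last habitat: Hollowpine with 66 animals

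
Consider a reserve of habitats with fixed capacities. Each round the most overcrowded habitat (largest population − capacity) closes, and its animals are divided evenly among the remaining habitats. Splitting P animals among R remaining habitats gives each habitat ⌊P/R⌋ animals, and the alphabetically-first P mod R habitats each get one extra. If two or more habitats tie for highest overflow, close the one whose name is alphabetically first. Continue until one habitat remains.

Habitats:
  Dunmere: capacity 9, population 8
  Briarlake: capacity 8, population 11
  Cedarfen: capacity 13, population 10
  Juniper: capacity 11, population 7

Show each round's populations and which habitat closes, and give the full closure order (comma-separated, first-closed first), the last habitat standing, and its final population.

Closure order: Briarlake, Dunmere, Cedarfen
Last habitat: Juniper with 36 animals

Round 1: Briarlake=11 Cedarfen=10 Dunmere=8 Juniper=7 → close Briarlake (overflow 3)
  11÷3 = 3 each, +1 to first 2
Round 2: Cedarfen=14 Dunmere=12 Juniper=10 → close Dunmere (overflow 3)
  12÷2 = 6 each, +1 to first 0
Round 3: Cedarfen=20 Juniper=16 → close Cedarfen (overflow 7)
  20÷1 = 20 each, +1 to first 0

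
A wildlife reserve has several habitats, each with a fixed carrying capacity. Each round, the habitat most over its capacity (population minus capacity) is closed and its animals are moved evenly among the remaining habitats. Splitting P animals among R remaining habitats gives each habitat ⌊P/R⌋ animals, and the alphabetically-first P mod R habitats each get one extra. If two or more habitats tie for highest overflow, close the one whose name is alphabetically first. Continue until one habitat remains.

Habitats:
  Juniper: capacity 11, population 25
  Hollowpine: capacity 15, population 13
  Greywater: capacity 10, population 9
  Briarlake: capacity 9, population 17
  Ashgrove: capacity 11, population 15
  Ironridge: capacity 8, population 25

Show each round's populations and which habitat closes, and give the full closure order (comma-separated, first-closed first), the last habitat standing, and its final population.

Closure order: Ironridge, Juniper, Briarlake, Ashgrove, Greywater
Last habitat: Hollowpine with 104 animals

Round 1: Ashgrove=15 Briarlake=17 Greywater=9 Hollowpine=13 Ironridge=25 Juniper=25 → close Ironridge (overflow 17)
  25÷5 = 5 each, +1 to first 0
Round 2: Ashgrove=20 Briarlake=22 Greywater=14 Hollowpine=18 Juniper=30 → close Juniper (overflow 19)
  30÷4 = 7 each, +1 to first 2
Round 3: Ashgrove=28 Briarlake=30 Greywater=21 Hollowpine=25 → close Briarlake (overflow 21)
  30÷3 = 10 each, +1 to first 0
Round 4: Ashgrove=38 Greywater=31 Hollowpine=35 → close Ashgrove (overflow 27)
  38÷2 = 19 each, +1 to first 0
Round 5: Greywater=50 Hollowpine=54 → close Greywater (overflow 40)
  50÷1 = 50 each, +1 to first 0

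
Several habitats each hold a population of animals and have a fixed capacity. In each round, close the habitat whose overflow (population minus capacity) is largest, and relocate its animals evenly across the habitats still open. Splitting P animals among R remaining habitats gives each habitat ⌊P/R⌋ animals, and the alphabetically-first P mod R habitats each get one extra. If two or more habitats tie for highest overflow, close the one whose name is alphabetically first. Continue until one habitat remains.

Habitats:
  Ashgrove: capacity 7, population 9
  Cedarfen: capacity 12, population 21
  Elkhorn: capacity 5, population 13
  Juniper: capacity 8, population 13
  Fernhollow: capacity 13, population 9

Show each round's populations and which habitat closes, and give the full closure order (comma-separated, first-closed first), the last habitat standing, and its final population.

Round 1: Ashgrove=9 Cedarfen=21 Elkhorn=13 Fernhollow=9 Juniper=13 → close Cedarfen (overflow 9)
  21÷4 = 5 each, +1 to first 1
Round 2: Ashgrove=15 Elkhorn=18 Fernhollow=14 Juniper=18 → close Elkhorn (overflow 13)
  18÷3 = 6 each, +1 to first 0
Round 3: Ashgrove=21 Fernhollow=20 Juniper=24 → close Juniper (overflow 16)
  24÷2 = 12 each, +1 to first 0
Round 4: Ashgrove=33 Fernhollow=32 → close Ashgrove (overflow 26)
  33÷1 = 33 each, +1 to first 0

Closure order: Cedarfen, Elkhorn, Juniper, Ashgrove
Last habitat: Fernhollow with 65 animals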